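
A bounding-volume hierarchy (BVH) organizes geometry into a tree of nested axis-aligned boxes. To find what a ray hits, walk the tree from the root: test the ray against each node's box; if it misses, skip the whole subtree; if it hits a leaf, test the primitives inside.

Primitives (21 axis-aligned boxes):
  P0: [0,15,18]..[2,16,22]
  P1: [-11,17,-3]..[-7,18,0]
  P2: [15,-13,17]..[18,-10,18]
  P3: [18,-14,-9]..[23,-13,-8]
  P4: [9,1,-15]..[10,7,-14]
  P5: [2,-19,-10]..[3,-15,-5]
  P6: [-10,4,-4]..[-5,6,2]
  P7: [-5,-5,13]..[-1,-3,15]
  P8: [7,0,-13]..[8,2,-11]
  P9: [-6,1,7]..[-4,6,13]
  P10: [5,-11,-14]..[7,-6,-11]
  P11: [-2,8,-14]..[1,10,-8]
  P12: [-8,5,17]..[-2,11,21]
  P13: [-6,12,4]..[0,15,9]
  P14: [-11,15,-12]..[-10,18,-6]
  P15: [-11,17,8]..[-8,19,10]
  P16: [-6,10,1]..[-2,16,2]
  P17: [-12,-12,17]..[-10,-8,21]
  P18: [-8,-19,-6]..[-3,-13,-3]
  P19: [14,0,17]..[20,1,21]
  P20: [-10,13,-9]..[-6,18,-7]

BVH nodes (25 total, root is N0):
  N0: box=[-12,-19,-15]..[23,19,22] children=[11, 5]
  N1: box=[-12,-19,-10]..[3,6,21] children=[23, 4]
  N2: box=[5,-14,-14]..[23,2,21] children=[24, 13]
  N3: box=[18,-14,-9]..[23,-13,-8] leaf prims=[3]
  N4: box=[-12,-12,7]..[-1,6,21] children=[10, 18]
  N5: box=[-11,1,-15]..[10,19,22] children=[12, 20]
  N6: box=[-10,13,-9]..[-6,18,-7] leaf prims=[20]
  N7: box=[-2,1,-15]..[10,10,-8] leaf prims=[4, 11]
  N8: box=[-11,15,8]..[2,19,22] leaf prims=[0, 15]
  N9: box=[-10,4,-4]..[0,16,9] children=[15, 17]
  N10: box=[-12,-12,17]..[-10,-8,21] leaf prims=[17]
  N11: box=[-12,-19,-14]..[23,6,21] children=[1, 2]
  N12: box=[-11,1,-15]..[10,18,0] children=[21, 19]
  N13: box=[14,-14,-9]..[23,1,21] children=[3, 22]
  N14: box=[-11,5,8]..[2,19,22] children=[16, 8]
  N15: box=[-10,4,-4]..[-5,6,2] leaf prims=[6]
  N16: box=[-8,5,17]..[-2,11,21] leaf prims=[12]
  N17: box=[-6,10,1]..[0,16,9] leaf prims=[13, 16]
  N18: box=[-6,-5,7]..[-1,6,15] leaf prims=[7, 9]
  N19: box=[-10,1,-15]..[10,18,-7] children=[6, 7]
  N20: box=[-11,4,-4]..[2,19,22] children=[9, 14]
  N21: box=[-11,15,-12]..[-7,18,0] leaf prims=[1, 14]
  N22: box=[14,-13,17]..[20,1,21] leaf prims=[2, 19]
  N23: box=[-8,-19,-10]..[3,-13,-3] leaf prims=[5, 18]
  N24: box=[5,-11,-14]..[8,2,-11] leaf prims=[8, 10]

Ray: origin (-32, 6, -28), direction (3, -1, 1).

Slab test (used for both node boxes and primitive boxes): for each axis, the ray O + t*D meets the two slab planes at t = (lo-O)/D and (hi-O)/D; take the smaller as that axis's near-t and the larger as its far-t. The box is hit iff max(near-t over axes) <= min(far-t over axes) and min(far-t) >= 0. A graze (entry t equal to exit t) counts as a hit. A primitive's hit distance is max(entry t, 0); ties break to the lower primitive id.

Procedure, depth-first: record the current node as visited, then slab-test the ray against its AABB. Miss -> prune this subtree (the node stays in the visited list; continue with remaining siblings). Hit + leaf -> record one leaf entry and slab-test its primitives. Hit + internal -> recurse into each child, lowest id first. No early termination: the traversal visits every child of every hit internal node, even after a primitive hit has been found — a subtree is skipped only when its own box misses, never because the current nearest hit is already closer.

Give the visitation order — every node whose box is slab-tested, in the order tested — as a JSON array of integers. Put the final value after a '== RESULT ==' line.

Traverse from the root:
N0 x:[20/3,55/3] y:[-13,25] z:[13,50] -> hit [13,55/3], descend [5, 11]
  N5 x:[7,14] y:[-13,5] z:[13,50] -> miss, prune
  N11 x:[20/3,55/3] y:[0,25] z:[14,49] -> hit [14,55/3], descend [1, 2]
    N1 x:[20/3,35/3] y:[0,25] z:[18,49] -> miss, prune
    N2 x:[37/3,55/3] y:[4,20] z:[14,49] -> hit [14,55/3], descend [13, 24]
      N13 x:[46/3,55/3] y:[5,20] z:[19,49] -> miss, prune
      N24 x:[37/3,40/3] y:[4,17] z:[14,17] -> miss, prune

7 AABB tests over nodes [0, 5, 11, 1, 2, 13, 24]; 0 leaves entered; closest miss.

== RESULT ==
[0, 5, 11, 1, 2, 13, 24]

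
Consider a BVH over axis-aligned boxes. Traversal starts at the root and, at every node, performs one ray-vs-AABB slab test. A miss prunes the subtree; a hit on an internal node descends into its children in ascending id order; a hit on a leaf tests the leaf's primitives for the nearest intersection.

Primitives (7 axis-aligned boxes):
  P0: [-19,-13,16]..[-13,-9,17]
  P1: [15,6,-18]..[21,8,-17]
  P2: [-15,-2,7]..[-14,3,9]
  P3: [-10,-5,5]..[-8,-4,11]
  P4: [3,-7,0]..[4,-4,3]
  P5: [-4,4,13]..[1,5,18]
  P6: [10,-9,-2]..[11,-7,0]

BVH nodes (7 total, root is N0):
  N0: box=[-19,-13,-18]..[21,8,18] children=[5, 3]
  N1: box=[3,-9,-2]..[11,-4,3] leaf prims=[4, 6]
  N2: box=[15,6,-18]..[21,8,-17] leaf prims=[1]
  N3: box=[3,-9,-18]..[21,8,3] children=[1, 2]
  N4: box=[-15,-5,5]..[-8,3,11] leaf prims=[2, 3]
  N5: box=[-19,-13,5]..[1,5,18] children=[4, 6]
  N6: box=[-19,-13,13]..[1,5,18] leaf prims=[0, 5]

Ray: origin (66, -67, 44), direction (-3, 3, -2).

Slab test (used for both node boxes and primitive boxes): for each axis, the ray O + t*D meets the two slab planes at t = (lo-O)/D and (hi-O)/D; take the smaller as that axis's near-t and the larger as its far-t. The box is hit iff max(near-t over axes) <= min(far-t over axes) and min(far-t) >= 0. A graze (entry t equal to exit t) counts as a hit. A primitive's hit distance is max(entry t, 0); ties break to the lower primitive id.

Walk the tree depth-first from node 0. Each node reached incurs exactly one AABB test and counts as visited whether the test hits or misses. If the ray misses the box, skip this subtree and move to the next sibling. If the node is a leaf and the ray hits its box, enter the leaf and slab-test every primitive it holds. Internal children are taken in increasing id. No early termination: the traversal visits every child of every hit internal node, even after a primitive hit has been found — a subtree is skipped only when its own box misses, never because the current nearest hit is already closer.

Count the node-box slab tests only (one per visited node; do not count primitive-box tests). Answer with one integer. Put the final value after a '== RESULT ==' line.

Trace the traversal:
N0 x:[15,85/3] y:[18,25] z:[13,31] -> hit [18,25], descend [3, 5]
  N3 x:[15,21] y:[58/3,25] z:[41/2,31] -> hit [41/2,21], descend [1, 2]
    N1 x:[55/3,21] y:[58/3,21] z:[41/2,23] -> hit [41/2,21] leaf, test {P4@t=62/3, P6(miss)}
    N2 x:[15,17] y:[73/3,25] z:[61/2,31] -> miss, prune
  N5 x:[65/3,85/3] y:[18,24] z:[13,39/2] -> miss, prune

5 AABB tests over nodes [0, 3, 1, 2, 5]; 1 leaf entered; closest P4.

== RESULT ==
5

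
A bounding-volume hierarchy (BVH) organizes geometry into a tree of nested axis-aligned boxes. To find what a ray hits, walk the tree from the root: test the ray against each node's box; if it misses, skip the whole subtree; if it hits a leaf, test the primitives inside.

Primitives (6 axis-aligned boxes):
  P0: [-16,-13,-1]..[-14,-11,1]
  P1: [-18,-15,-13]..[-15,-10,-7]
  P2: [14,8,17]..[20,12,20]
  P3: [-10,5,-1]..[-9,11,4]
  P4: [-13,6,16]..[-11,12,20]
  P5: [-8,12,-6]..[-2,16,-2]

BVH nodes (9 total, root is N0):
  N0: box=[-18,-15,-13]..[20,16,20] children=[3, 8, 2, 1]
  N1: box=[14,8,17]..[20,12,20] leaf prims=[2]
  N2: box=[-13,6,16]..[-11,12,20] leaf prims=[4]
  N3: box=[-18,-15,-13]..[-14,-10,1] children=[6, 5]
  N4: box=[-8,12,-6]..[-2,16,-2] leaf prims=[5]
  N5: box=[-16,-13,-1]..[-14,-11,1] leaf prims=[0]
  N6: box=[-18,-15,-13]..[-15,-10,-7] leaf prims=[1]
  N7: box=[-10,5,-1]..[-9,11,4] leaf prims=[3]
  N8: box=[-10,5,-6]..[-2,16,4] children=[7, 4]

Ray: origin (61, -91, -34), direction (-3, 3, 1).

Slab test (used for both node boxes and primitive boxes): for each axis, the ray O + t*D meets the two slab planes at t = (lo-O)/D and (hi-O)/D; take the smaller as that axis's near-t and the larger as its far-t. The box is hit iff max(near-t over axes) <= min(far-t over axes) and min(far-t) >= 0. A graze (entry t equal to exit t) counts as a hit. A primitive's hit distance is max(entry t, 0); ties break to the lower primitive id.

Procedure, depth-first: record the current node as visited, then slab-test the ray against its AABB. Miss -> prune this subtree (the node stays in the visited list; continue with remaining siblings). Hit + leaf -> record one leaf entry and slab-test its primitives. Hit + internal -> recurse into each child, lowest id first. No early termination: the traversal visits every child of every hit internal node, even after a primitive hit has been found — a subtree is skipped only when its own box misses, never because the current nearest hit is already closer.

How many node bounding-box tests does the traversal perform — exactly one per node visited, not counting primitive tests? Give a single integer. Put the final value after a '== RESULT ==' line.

Walk:
N0 x:[41/3,79/3] y:[76/3,107/3] z:[21,54] -> hit [76/3,79/3], descend [1, 2, 3, 8]
  N1 x:[41/3,47/3] y:[33,103/3] z:[51,54] -> miss, prune
  N2 x:[24,74/3] y:[97/3,103/3] z:[50,54] -> miss, prune
  N3 x:[25,79/3] y:[76/3,27] z:[21,35] -> hit [76/3,79/3], descend [5, 6]
    N5 x:[25,77/3] y:[26,80/3] z:[33,35] -> miss, prune
    N6 x:[76/3,79/3] y:[76/3,27] z:[21,27] -> hit [76/3,79/3] leaf, test {P1@t=76/3}
  N8 x:[21,71/3] y:[32,107/3] z:[28,38] -> miss, prune

Summary -> nodes [0, 1, 2, 3, 5, 6, 8]; box-tests=7; leaf-entries=1; first=P1

== RESULT ==
7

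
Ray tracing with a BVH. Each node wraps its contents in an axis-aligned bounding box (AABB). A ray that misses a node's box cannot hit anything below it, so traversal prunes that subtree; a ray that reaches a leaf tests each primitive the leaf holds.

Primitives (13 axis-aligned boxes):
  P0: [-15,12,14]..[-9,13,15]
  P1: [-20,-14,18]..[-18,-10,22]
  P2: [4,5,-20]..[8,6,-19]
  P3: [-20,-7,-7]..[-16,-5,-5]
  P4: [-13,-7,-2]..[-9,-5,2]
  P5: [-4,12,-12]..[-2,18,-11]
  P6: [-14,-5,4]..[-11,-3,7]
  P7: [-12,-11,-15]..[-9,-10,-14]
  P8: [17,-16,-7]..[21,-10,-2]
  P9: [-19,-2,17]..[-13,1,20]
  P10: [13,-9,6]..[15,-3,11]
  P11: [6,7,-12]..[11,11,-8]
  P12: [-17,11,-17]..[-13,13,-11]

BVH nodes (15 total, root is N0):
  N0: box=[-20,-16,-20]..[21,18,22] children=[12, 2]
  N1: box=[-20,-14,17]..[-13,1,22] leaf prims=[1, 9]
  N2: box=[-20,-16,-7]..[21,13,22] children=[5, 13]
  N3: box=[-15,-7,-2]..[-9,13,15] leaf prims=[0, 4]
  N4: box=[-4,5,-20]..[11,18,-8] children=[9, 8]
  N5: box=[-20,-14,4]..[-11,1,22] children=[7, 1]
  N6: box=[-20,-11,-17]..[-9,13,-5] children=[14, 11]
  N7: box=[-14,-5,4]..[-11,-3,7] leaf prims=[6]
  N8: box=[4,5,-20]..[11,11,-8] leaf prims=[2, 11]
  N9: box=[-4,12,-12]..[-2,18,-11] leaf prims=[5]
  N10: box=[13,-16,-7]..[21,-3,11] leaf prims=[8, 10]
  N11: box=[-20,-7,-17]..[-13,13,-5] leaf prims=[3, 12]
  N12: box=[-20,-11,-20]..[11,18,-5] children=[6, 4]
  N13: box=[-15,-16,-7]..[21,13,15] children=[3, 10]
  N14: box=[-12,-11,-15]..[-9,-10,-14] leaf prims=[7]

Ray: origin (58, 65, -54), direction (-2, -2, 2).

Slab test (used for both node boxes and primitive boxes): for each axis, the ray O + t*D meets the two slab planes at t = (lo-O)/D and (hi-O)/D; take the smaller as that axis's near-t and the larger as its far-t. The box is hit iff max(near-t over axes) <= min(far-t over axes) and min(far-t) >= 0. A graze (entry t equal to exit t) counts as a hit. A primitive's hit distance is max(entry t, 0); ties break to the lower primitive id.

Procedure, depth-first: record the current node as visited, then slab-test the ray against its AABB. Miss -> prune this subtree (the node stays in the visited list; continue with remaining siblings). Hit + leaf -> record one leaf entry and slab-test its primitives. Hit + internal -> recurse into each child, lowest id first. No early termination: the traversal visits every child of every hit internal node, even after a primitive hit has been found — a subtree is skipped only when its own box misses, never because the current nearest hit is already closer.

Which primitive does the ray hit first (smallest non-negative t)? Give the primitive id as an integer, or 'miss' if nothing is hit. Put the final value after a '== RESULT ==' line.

Trace the traversal:
N0 x:[37/2,39] y:[47/2,81/2] z:[17,38] -> hit [47/2,38], descend [2, 12]
  N2 x:[37/2,39] y:[26,81/2] z:[47/2,38] -> hit [26,38], descend [5, 13]
    N5 x:[69/2,39] y:[32,79/2] z:[29,38] -> hit [69/2,38], descend [1, 7]
      N1 x:[71/2,39] y:[32,79/2] z:[71/2,38] -> hit [71/2,38] leaf, test {P1@t=38, P9(miss)}
      N7 x:[69/2,36] y:[34,35] z:[29,61/2] -> miss, prune
    N13 x:[37/2,73/2] y:[26,81/2] z:[47/2,69/2] -> hit [26,69/2], descend [3, 10]
      N3 x:[67/2,73/2] y:[26,36] z:[26,69/2] -> hit [67/2,69/2] leaf, test {P0(miss), P4(miss)}
      N10 x:[37/2,45/2] y:[34,81/2] z:[47/2,65/2] -> miss, prune
  N12 x:[47/2,39] y:[47/2,38] z:[17,49/2] -> hit [47/2,49/2], descend [4, 6]
    N4 x:[47/2,31] y:[47/2,30] z:[17,23] -> miss, prune
    N6 x:[67/2,39] y:[26,38] z:[37/2,49/2] -> miss, prune

11 AABB tests over nodes [0, 2, 5, 1, 7, 13, 3, 10, 12, 4, 6]; 2 leaves entered; closest P1.

== RESULT ==
1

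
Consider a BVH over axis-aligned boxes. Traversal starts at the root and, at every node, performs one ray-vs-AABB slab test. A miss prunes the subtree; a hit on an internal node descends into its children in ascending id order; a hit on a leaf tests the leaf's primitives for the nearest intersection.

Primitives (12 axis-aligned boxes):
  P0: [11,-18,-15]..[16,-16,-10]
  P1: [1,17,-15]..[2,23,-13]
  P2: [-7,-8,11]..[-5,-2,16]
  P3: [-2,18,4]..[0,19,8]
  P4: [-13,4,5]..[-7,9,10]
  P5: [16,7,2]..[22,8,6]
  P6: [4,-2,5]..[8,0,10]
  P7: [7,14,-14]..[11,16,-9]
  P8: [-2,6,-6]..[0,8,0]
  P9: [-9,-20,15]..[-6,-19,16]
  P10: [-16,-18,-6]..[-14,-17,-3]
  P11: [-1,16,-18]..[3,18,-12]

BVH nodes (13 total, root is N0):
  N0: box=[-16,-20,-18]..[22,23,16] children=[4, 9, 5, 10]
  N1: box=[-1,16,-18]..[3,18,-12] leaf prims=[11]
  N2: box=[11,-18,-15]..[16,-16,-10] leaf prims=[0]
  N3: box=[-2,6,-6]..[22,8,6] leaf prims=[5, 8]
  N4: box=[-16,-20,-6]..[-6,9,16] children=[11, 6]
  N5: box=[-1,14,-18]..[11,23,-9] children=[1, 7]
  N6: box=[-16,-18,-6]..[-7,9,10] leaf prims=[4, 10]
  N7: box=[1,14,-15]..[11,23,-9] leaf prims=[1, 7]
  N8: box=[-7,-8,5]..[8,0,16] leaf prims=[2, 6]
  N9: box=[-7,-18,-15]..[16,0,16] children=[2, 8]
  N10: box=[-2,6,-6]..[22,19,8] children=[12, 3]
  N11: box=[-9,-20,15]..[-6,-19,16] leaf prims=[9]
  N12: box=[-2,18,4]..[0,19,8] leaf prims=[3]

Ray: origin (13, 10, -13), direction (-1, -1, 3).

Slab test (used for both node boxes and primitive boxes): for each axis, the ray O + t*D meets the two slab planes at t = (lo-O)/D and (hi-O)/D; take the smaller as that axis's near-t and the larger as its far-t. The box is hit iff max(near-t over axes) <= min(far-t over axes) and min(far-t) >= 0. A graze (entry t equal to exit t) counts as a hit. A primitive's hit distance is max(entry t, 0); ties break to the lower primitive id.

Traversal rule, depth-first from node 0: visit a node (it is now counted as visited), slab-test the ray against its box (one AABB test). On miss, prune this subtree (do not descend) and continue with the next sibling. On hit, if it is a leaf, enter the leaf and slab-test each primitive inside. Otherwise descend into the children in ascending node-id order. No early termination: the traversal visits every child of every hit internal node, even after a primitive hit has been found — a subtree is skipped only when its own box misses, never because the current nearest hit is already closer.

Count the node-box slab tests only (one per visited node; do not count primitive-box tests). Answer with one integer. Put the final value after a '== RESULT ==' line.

Walk:
N0 x:[-9,29] y:[-13,30] z:[-5/3,29/3] -> hit [-5/3,29/3], descend [4, 5, 9, 10]
  N4 x:[19,29] y:[1,30] z:[7/3,29/3] -> miss, prune
  N5 x:[2,14] y:[-13,-4] z:[-5/3,4/3] -> miss, prune
  N9 x:[-3,20] y:[10,28] z:[-2/3,29/3] -> miss, prune
  N10 x:[-9,15] y:[-9,4] z:[7/3,7] -> hit [7/3,4], descend [3, 12]
    N3 x:[-9,15] y:[2,4] z:[7/3,19/3] -> hit [7/3,4] leaf, test {P5(miss), P8(miss)}
    N12 x:[13,15] y:[-9,-8] z:[17/3,7] -> miss, prune

7 AABB tests over nodes [0, 4, 5, 9, 10, 3, 12]; 1 leaf entered; closest miss.

== RESULT ==
7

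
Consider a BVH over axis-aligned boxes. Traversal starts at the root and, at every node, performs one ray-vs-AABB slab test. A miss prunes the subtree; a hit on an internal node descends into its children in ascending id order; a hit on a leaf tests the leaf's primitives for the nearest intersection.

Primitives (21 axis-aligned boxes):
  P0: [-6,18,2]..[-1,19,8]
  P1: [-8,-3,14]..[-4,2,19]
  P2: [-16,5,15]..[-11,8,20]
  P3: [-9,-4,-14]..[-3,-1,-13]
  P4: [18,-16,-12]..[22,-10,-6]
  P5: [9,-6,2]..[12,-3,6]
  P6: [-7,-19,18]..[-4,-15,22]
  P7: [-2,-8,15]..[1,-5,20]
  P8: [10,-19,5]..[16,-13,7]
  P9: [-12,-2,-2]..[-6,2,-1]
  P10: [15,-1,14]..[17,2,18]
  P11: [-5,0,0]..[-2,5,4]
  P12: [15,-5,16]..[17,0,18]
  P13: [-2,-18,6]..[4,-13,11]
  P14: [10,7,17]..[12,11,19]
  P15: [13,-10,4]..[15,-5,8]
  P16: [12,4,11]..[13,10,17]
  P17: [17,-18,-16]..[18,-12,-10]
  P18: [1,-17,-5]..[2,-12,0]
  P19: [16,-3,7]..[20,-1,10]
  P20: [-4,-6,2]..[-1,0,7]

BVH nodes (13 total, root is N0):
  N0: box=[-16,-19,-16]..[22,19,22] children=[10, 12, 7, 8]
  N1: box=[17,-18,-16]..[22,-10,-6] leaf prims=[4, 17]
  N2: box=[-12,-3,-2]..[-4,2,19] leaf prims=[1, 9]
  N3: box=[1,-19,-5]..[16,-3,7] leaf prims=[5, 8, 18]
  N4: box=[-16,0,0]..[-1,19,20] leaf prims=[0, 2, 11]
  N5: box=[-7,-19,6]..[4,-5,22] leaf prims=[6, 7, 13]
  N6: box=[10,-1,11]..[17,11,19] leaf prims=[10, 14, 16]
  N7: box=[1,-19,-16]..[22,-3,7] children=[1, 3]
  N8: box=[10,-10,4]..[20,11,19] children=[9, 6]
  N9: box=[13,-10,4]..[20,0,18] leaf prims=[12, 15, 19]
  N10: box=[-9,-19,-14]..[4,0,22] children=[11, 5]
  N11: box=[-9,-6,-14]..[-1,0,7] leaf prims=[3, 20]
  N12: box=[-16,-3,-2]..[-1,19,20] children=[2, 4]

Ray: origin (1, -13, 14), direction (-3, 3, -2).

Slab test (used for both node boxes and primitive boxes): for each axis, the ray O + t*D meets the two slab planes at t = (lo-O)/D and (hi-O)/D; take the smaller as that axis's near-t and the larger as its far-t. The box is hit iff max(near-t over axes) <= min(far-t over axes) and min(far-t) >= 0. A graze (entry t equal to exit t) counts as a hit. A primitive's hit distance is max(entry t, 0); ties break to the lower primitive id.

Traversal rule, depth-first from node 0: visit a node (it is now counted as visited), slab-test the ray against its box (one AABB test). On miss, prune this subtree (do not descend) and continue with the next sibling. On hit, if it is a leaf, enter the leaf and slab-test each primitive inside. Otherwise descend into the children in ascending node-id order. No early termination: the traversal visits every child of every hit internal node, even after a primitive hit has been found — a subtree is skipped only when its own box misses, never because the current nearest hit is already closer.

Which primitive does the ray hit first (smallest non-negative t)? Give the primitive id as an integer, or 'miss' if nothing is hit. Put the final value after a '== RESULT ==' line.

Trace the traversal:
N0 x:[-7,17/3] y:[-2,32/3] z:[-4,15] -> hit [-2,17/3], descend [7, 8, 10, 12]
  N7 x:[-7,0] y:[-2,10/3] z:[7/2,15] -> miss, prune
  N8 x:[-19/3,-3] y:[1,8] z:[-5/2,5] -> miss, prune
  N10 x:[-1,10/3] y:[-2,13/3] z:[-4,14] -> hit [-1,10/3], descend [5, 11]
    N5 x:[-1,8/3] y:[-2,8/3] z:[-4,4] -> hit [-1,8/3] leaf, test {P6(miss), P7(miss), P13(miss)}
    N11 x:[2/3,10/3] y:[7/3,13/3] z:[7/2,14] -> miss, prune
  N12 x:[2/3,17/3] y:[10/3,32/3] z:[-3,8] -> hit [10/3,17/3], descend [2, 4]
    N2 x:[5/3,13/3] y:[10/3,5] z:[-5/2,8] -> hit [10/3,13/3] leaf, test {P1(miss), P9(miss)}
    N4 x:[2/3,17/3] y:[13/3,32/3] z:[-3,7] -> hit [13/3,17/3] leaf, test {P0(miss), P2(miss), P11(miss)}

Visited [0, 7, 8, 10, 5, 11, 12, 2, 4]. Tests: 9 box, 3 leaf. Nearest: miss.

== RESULT ==
miss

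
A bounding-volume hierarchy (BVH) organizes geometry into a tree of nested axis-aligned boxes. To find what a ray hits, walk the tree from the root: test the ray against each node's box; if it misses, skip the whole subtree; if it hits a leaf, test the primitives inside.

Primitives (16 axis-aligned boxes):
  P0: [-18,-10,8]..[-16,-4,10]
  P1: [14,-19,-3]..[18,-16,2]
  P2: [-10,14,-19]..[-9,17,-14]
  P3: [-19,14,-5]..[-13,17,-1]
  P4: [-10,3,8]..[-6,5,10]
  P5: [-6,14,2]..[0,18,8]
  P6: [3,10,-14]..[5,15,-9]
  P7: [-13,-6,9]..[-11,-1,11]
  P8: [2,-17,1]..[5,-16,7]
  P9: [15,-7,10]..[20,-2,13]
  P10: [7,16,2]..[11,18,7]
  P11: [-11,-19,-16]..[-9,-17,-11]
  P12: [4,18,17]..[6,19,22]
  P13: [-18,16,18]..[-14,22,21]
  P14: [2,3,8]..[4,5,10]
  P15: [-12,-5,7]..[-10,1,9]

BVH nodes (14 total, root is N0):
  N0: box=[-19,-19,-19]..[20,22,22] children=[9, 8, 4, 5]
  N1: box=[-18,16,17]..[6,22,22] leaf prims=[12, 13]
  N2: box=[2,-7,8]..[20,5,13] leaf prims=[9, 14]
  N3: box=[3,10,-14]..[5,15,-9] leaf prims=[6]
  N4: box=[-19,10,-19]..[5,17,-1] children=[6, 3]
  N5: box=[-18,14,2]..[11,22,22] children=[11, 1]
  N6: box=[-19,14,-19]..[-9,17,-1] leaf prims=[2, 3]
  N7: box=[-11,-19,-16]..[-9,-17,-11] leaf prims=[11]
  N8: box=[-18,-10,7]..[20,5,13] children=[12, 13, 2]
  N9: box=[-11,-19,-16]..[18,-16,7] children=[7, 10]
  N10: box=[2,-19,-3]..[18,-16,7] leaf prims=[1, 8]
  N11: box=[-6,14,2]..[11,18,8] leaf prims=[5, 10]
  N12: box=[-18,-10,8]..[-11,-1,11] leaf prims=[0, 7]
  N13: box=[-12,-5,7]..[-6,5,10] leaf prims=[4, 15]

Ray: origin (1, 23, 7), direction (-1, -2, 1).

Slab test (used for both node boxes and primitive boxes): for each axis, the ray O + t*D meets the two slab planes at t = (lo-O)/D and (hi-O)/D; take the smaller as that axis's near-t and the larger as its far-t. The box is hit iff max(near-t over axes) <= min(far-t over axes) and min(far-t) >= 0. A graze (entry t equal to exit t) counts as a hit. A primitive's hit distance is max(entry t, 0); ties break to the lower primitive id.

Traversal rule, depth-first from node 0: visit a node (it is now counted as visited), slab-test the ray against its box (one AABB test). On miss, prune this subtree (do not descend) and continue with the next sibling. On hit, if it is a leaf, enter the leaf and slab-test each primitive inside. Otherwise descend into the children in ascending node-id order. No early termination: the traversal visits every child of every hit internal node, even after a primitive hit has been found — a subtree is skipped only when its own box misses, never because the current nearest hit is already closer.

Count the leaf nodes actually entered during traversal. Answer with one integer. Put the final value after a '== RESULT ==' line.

Walk:
N0 x:[-19,20] y:[1/2,21] z:[-26,15] -> hit [1/2,15], descend [4, 5, 8, 9]
  N4 x:[-4,20] y:[3,13/2] z:[-26,-8] -> miss, prune
  N5 x:[-10,19] y:[1/2,9/2] z:[-5,15] -> hit [1/2,9/2], descend [1, 11]
    N1 x:[-5,19] y:[1/2,7/2] z:[10,15] -> miss, prune
    N11 x:[-10,7] y:[5/2,9/2] z:[-5,1] -> miss, prune
  N8 x:[-19,19] y:[9,33/2] z:[0,6] -> miss, prune
  N9 x:[-17,12] y:[39/2,21] z:[-23,0] -> miss, prune

Visited [0, 4, 5, 1, 11, 8, 9]. Tests: 7 box, 0 leaf. Nearest: miss.

== RESULT ==
0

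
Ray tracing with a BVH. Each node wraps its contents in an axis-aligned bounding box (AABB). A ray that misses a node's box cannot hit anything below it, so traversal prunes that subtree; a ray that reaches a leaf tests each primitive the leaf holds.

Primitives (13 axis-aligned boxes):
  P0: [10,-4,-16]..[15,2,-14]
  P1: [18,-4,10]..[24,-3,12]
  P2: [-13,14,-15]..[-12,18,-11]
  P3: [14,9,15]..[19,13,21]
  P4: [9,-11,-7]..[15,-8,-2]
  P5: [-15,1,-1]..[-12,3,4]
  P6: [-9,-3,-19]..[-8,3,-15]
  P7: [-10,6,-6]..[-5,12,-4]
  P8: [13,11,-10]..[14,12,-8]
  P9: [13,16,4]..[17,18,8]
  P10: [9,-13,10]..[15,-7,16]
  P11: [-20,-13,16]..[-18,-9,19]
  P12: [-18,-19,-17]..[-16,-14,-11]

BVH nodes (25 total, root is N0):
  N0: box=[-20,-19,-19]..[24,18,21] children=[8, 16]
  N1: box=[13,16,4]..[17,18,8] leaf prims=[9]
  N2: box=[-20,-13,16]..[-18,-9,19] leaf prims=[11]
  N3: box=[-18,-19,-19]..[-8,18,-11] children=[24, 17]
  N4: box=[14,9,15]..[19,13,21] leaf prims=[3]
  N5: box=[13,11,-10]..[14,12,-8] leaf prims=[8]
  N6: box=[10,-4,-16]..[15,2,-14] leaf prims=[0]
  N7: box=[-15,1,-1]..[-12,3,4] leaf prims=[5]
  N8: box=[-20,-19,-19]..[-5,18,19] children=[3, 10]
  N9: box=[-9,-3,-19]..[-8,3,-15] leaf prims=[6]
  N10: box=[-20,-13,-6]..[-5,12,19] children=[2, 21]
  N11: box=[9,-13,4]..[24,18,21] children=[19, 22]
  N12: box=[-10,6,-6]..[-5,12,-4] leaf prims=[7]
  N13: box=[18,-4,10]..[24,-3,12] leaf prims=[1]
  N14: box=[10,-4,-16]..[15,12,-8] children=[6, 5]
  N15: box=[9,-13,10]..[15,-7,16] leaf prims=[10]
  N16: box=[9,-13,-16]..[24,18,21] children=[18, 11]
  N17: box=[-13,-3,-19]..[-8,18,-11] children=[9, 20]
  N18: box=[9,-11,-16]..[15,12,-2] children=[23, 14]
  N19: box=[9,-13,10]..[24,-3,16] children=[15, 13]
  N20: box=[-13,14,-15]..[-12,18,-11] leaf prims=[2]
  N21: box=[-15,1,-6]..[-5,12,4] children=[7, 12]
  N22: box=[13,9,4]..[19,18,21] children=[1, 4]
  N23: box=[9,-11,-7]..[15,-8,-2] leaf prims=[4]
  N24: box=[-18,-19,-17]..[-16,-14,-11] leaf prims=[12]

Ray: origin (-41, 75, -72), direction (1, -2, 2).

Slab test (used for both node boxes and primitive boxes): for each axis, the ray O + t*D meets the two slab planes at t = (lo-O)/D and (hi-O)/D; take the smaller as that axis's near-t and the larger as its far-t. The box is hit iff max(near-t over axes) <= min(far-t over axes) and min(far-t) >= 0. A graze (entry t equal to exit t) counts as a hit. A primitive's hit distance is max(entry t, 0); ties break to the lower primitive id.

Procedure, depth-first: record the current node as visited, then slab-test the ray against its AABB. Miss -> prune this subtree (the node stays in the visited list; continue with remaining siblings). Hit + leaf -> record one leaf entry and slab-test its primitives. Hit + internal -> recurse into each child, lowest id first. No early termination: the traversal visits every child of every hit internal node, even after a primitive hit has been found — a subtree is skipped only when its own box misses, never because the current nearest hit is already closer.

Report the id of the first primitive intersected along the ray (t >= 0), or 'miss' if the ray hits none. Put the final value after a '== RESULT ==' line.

Traverse from the root:
N0 x:[21,65] y:[57/2,47] z:[53/2,93/2] -> hit [57/2,93/2], descend [8, 16]
  N8 x:[21,36] y:[57/2,47] z:[53/2,91/2] -> hit [57/2,36], descend [3, 10]
    N3 x:[23,33] y:[57/2,47] z:[53/2,61/2] -> hit [57/2,61/2], descend [17, 24]
      N17 x:[28,33] y:[57/2,39] z:[53/2,61/2] -> hit [57/2,61/2], descend [9, 20]
        N9 x:[32,33] y:[36,39] z:[53/2,57/2] -> miss, prune
        N20 x:[28,29] y:[57/2,61/2] z:[57/2,61/2] -> hit [57/2,29] leaf, test {P2@t=57/2}
      N24 x:[23,25] y:[89/2,47] z:[55/2,61/2] -> miss, prune
    N10 x:[21,36] y:[63/2,44] z:[33,91/2] -> hit [33,36], descend [2, 21]
      N2 x:[21,23] y:[42,44] z:[44,91/2] -> miss, prune
      N21 x:[26,36] y:[63/2,37] z:[33,38] -> hit [33,36], descend [7, 12]
        N7 x:[26,29] y:[36,37] z:[71/2,38] -> miss, prune
        N12 x:[31,36] y:[63/2,69/2] z:[33,34] -> hit [33,34] leaf, test {P7@t=33}
  N16 x:[50,65] y:[57/2,44] z:[28,93/2] -> miss, prune

Visited [0, 8, 3, 17, 9, 20, 24, 10, 2, 21, 7, 12, 16]. Tests: 13 box, 2 leaf. Nearest: P2.

== RESULT ==
2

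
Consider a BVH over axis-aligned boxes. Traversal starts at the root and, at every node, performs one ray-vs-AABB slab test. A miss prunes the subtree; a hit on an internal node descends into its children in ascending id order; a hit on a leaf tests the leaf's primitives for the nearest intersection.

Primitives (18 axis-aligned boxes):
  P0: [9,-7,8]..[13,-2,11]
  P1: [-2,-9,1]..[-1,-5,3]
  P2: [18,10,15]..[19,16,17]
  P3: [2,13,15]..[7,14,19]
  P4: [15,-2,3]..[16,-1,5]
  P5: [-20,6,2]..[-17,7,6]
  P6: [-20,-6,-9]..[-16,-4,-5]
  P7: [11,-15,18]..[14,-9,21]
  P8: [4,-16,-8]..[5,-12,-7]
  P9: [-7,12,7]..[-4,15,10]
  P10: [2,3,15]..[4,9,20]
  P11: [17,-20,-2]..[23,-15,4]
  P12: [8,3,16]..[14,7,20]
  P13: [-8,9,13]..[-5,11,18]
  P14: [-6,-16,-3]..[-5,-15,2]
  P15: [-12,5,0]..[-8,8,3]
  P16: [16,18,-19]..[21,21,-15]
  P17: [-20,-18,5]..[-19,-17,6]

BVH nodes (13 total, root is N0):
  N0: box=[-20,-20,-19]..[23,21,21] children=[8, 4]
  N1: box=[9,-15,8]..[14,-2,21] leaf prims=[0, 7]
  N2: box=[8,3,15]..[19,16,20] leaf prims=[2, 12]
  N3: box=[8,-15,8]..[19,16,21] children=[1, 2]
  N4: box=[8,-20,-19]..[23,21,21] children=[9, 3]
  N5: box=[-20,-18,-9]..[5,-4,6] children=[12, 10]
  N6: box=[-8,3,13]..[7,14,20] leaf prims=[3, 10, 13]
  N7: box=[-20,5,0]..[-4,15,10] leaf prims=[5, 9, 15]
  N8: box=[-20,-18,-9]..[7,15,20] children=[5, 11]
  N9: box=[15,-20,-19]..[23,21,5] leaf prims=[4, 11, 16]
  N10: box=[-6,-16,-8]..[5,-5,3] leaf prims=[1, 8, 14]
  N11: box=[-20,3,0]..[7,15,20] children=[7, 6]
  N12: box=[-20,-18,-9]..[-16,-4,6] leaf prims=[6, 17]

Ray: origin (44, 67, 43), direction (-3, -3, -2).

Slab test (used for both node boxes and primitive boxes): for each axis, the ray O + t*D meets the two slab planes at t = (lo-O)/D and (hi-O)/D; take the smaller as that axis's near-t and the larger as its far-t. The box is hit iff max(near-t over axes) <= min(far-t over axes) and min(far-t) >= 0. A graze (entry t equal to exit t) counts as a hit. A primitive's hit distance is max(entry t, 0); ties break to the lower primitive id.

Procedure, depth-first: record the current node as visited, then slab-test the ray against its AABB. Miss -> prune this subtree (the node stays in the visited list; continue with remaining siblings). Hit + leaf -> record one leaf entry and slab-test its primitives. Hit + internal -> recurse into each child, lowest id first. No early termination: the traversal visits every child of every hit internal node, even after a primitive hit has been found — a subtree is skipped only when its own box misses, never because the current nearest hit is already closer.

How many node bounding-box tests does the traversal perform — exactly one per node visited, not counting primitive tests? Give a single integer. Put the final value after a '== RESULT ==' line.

Traverse from the root:
N0 x:[7,64/3] y:[46/3,29] z:[11,31] -> hit [46/3,64/3], descend [4, 8]
  N4 x:[7,12] y:[46/3,29] z:[11,31] -> miss, prune
  N8 x:[37/3,64/3] y:[52/3,85/3] z:[23/2,26] -> hit [52/3,64/3], descend [5, 11]
    N5 x:[13,64/3] y:[71/3,85/3] z:[37/2,26] -> miss, prune
    N11 x:[37/3,64/3] y:[52/3,64/3] z:[23/2,43/2] -> hit [52/3,64/3], descend [6, 7]
      N6 x:[37/3,52/3] y:[53/3,64/3] z:[23/2,15] -> miss, prune
      N7 x:[16,64/3] y:[52/3,62/3] z:[33/2,43/2] -> hit [52/3,62/3] leaf, test {P5@t=61/3, P9(miss), P15(miss)}

Visited [0, 4, 8, 5, 11, 6, 7]. Tests: 7 box, 1 leaf. Nearest: P5.

== RESULT ==
7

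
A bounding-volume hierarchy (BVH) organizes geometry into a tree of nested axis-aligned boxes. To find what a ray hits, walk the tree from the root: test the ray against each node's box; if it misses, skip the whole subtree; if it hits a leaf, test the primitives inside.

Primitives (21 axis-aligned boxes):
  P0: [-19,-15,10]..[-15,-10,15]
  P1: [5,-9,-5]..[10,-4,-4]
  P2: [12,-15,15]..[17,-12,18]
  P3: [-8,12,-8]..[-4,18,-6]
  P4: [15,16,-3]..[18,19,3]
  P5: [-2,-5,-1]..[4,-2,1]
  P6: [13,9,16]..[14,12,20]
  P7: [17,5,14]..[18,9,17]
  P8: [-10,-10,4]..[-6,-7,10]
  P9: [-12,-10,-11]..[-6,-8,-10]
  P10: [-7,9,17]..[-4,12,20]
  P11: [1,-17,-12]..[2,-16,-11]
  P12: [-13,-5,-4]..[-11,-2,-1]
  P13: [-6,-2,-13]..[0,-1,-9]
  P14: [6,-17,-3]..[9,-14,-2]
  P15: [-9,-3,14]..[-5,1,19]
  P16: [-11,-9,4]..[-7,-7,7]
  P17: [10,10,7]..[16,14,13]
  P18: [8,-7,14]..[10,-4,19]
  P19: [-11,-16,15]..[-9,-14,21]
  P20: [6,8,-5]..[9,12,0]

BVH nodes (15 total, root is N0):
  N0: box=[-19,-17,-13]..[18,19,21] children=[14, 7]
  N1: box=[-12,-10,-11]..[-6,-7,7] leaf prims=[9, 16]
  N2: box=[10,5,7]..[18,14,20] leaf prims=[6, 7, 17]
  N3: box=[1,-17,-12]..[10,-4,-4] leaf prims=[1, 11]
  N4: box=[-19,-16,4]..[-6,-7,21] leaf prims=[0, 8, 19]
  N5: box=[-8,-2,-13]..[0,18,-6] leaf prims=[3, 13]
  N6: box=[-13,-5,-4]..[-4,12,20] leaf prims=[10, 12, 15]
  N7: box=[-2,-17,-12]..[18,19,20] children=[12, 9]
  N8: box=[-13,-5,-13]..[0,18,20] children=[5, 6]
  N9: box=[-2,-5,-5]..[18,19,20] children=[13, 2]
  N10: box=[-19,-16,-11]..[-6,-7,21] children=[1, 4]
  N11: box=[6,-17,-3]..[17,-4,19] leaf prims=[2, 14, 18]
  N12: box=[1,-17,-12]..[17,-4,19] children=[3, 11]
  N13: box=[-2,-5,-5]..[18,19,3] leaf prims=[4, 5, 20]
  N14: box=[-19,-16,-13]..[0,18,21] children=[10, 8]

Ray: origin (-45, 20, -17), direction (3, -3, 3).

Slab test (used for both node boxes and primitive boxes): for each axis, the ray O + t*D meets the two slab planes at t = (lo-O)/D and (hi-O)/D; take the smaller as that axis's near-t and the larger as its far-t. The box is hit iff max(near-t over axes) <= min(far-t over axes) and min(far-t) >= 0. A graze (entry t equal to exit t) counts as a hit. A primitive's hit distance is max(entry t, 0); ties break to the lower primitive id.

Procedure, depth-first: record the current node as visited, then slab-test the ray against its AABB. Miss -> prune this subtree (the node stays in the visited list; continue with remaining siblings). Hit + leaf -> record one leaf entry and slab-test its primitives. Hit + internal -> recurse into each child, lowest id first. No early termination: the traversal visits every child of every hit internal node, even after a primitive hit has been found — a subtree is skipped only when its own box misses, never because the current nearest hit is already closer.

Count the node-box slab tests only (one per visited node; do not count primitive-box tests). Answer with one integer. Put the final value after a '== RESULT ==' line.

Trace the traversal:
N0 x:[26/3,21] y:[1/3,37/3] z:[4/3,38/3] -> hit [26/3,37/3], descend [7, 14]
  N7 x:[43/3,21] y:[1/3,37/3] z:[5/3,37/3] -> miss, prune
  N14 x:[26/3,15] y:[2/3,12] z:[4/3,38/3] -> hit [26/3,12], descend [8, 10]
    N8 x:[32/3,15] y:[2/3,25/3] z:[4/3,37/3] -> miss, prune
    N10 x:[26/3,13] y:[9,12] z:[2,38/3] -> hit [9,12], descend [1, 4]
      N1 x:[11,13] y:[9,10] z:[2,8] -> miss, prune
      N4 x:[26/3,13] y:[9,12] z:[7,38/3] -> hit [9,12] leaf, test {P0@t=10, P8(miss), P19@t=34/3}

Visited [0, 7, 14, 8, 10, 1, 4]. Tests: 7 box, 1 leaf. Nearest: P0.

== RESULT ==
7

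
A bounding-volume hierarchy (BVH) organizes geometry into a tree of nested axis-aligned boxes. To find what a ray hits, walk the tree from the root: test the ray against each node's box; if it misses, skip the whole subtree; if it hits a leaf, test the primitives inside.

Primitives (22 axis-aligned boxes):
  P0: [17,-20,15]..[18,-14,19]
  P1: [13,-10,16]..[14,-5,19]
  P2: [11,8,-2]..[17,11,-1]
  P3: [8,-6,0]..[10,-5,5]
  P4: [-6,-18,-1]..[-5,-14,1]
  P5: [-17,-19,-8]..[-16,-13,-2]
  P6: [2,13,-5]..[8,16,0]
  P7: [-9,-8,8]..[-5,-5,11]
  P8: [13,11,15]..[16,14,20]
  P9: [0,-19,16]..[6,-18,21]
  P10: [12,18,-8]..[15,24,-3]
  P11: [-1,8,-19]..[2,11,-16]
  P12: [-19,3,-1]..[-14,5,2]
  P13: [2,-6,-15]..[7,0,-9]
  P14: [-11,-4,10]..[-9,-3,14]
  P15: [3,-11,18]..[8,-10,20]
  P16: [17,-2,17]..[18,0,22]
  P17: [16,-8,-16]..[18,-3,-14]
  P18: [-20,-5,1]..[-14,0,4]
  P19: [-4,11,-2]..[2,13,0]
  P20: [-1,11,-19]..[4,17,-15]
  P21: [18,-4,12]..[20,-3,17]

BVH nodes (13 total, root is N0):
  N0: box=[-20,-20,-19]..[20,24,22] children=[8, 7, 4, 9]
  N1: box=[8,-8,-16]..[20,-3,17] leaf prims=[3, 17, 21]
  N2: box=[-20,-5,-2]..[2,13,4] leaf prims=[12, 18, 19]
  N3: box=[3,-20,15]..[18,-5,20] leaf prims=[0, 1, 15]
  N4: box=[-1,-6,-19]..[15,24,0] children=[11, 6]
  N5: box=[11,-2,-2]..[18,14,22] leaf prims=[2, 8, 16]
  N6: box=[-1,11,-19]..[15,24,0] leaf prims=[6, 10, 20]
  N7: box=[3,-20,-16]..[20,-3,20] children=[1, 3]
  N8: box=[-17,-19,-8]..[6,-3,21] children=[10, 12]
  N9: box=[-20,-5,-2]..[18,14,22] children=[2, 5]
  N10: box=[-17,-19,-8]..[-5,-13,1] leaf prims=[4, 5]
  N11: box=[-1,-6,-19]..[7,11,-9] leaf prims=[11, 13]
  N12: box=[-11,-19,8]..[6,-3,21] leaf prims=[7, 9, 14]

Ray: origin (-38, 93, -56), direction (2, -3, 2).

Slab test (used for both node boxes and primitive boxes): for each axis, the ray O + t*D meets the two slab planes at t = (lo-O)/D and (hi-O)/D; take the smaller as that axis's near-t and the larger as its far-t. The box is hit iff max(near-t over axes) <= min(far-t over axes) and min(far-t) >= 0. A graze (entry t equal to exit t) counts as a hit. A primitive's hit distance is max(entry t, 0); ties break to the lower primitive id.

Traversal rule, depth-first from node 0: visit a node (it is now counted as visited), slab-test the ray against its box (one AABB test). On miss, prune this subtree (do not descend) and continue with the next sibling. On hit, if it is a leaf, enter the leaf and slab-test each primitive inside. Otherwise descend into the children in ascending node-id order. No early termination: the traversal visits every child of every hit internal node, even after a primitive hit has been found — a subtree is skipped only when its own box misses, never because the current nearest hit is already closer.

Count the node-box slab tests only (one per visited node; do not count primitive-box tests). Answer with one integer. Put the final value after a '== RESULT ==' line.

Traverse from the root:
N0 x:[9,29] y:[23,113/3] z:[37/2,39] -> hit [23,29], descend [4, 7, 8, 9]
  N4 x:[37/2,53/2] y:[23,33] z:[37/2,28] -> hit [23,53/2], descend [6, 11]
    N6 x:[37/2,53/2] y:[23,82/3] z:[37/2,28] -> hit [23,53/2] leaf, test {P6(miss), P10@t=25, P20(miss)}
    N11 x:[37/2,45/2] y:[82/3,33] z:[37/2,47/2] -> miss, prune
  N7 x:[41/2,29] y:[32,113/3] z:[20,38] -> miss, prune
  N8 x:[21/2,22] y:[32,112/3] z:[24,77/2] -> miss, prune
  N9 x:[9,28] y:[79/3,98/3] z:[27,39] -> hit [27,28], descend [2, 5]
    N2 x:[9,20] y:[80/3,98/3] z:[27,30] -> miss, prune
    N5 x:[49/2,28] y:[79/3,95/3] z:[27,39] -> hit [27,28] leaf, test {P2@t=82/3, P8(miss), P16(miss)}

Visited [0, 4, 6, 11, 7, 8, 9, 2, 5]. Tests: 9 box, 2 leaf. Nearest: P10.

== RESULT ==
9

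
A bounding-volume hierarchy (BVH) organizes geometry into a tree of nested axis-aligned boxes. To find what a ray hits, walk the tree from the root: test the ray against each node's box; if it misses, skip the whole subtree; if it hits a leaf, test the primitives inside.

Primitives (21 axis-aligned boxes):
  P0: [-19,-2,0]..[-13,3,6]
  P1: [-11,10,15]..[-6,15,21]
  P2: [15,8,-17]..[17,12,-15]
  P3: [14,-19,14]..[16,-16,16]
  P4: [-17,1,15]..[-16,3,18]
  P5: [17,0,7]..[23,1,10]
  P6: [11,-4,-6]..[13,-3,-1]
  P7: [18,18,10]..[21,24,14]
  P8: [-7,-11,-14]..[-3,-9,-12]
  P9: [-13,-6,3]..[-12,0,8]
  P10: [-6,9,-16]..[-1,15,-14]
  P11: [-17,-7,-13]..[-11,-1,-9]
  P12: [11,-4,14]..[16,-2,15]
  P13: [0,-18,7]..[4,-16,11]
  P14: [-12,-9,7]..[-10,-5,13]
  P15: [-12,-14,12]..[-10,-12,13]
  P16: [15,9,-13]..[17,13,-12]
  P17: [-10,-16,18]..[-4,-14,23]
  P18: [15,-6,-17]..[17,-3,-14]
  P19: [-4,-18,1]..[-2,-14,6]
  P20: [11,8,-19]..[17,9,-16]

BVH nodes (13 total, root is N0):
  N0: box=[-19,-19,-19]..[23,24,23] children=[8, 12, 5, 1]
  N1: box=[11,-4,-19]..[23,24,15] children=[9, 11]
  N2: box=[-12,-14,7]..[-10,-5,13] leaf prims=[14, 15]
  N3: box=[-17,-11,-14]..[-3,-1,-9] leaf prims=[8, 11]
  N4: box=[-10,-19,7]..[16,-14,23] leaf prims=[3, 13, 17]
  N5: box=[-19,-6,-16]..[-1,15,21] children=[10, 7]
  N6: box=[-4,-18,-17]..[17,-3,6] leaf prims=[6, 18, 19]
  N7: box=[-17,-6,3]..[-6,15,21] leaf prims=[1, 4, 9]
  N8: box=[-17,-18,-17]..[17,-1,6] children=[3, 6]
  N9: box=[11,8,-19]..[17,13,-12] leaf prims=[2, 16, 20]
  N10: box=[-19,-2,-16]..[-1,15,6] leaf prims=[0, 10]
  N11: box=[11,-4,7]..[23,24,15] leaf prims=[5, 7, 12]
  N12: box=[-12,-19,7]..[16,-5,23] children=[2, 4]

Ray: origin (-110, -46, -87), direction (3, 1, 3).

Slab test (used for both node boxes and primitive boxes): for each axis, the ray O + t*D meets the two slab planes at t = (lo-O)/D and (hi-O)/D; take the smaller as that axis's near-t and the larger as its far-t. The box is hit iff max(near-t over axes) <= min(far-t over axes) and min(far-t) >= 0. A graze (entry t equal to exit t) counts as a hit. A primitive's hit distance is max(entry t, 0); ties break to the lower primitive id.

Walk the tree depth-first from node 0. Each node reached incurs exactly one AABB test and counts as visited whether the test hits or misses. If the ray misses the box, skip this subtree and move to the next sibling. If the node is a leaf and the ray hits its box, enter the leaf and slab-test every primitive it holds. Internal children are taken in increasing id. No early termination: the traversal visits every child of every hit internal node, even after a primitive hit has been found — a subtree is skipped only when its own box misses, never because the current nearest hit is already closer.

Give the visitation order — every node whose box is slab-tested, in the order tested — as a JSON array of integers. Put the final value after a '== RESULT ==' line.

Traverse from the root:
N0 x:[91/3,133/3] y:[27,70] z:[68/3,110/3] -> hit [91/3,110/3], descend [1, 5, 8, 12]
  N1 x:[121/3,133/3] y:[42,70] z:[68/3,34] -> miss, prune
  N5 x:[91/3,109/3] y:[40,61] z:[71/3,36] -> miss, prune
  N8 x:[31,127/3] y:[28,45] z:[70/3,31] -> hit [31,31], descend [3, 6]
    N3 x:[31,107/3] y:[35,45] z:[73/3,26] -> miss, prune
    N6 x:[106/3,127/3] y:[28,43] z:[70/3,31] -> miss, prune
  N12 x:[98/3,42] y:[27,41] z:[94/3,110/3] -> hit [98/3,110/3], descend [2, 4]
    N2 x:[98/3,100/3] y:[32,41] z:[94/3,100/3] -> hit [98/3,100/3] leaf, test {P14(miss), P15@t=33}
    N4 x:[100/3,42] y:[27,32] z:[94/3,110/3] -> miss, prune

9 AABB tests over nodes [0, 1, 5, 8, 3, 6, 12, 2, 4]; 1 leaf entered; closest P15.

== RESULT ==
[0, 1, 5, 8, 3, 6, 12, 2, 4]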